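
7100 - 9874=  - 2774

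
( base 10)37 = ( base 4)211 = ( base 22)1f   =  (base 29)18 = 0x25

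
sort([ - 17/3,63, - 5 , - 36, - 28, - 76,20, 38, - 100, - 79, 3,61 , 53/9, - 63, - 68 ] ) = [ - 100, - 79,-76 , - 68,-63,-36, - 28, - 17/3 , - 5, 3,53/9, 20,38,61,63] 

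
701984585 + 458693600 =1160678185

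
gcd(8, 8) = 8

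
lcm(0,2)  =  0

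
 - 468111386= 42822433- 510933819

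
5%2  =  1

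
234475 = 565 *415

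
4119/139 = 29 + 88/139 = 29.63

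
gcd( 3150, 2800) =350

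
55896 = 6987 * 8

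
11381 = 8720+2661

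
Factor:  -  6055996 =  - 2^2*59^1* 67^1*383^1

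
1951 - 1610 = 341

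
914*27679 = 25298606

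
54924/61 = 54924/61 = 900.39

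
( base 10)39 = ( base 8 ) 47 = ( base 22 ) 1h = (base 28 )1B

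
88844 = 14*6346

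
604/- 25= -604/25 = -24.16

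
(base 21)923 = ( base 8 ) 7656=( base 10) 4014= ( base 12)23a6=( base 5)112024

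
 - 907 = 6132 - 7039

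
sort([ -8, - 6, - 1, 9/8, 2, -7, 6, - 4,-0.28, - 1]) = [-8, - 7, - 6,-4 ,-1, - 1,-0.28,9/8,2 , 6] 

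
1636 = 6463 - 4827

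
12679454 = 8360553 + 4318901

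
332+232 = 564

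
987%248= 243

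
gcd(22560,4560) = 240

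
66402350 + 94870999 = 161273349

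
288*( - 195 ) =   -  56160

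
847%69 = 19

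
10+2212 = 2222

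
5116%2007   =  1102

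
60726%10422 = 8616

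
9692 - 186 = 9506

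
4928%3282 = 1646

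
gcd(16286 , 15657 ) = 17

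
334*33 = 11022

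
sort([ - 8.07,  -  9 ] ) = [ - 9 , - 8.07]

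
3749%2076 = 1673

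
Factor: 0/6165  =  0 = 0^1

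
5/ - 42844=- 5/42844 = - 0.00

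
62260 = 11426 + 50834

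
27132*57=1546524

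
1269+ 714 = 1983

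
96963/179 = 541  +  124/179 = 541.69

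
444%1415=444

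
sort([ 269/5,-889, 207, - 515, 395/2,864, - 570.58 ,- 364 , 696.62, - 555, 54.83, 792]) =[ - 889,  -  570.58, - 555,-515 ,  -  364, 269/5 , 54.83, 395/2, 207, 696.62, 792,864 ]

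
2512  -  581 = 1931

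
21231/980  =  3033/140=21.66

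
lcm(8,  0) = 0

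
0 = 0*512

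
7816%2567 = 115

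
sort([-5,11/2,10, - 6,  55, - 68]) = [ - 68,-6, - 5, 11/2,10,55]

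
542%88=14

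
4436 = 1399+3037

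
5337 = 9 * 593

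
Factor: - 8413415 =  - 5^1*113^1*14891^1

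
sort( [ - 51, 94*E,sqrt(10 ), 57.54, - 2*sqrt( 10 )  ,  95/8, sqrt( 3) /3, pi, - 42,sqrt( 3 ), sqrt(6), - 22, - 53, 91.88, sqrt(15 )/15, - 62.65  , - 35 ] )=[-62.65, - 53,-51, - 42, - 35,  -  22, - 2*sqrt( 10 ), sqrt(15)/15, sqrt(3 )/3, sqrt(3), sqrt(6 ), pi,sqrt(10), 95/8,57.54,91.88,94 * E]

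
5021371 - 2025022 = 2996349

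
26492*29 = 768268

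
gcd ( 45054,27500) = 2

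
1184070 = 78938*15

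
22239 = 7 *3177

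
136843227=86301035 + 50542192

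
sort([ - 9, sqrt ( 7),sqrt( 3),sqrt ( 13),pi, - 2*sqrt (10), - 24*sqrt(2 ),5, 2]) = [ - 24*sqrt(  2 ), -9, - 2 * sqrt(10),sqrt( 3 ), 2,sqrt ( 7), pi,sqrt( 13) , 5]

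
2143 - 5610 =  - 3467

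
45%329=45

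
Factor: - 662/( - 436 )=2^( - 1)*109^(- 1)*331^1 = 331/218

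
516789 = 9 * 57421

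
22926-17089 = 5837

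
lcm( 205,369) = 1845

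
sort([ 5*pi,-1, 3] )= [-1,  3,5*pi ] 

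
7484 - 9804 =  - 2320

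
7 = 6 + 1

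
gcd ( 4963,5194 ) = 7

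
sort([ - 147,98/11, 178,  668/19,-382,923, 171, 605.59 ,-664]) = [ - 664, - 382,  -  147, 98/11,  668/19,171,  178, 605.59,  923 ]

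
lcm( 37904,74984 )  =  3449264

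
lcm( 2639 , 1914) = 174174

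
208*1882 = 391456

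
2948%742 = 722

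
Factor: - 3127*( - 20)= 62540=2^2*5^1 * 53^1*59^1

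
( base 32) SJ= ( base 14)495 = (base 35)Q5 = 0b1110010011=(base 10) 915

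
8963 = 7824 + 1139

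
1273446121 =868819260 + 404626861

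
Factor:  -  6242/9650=- 3121/4825 = - 5^ ( - 2 )*193^( - 1) * 3121^1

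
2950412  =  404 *7303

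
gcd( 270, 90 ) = 90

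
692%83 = 28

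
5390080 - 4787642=602438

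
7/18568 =7/18568 = 0.00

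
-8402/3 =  - 8402/3 = - 2800.67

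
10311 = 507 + 9804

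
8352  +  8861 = 17213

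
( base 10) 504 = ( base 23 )ll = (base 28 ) i0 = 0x1f8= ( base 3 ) 200200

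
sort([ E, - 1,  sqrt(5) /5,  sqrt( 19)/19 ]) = [-1 , sqrt( 19)/19, sqrt( 5 )/5, E ] 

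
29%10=9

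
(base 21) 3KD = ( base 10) 1756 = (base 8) 3334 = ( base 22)3di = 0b11011011100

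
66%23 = 20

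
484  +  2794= 3278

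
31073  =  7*4439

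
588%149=141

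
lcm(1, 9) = 9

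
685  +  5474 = 6159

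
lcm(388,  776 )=776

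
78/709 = 78/709 = 0.11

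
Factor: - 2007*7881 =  - 15817167 = - 3^3*37^1*71^1*223^1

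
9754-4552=5202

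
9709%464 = 429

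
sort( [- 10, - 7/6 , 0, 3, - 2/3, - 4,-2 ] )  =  [ - 10 , - 4, - 2, - 7/6, - 2/3,0,3]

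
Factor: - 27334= - 2^1*79^1*173^1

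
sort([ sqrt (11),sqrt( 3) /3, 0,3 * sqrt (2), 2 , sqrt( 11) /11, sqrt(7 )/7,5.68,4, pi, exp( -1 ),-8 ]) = [- 8, 0, sqrt(11 )/11,exp( - 1 ) , sqrt( 7 )/7,sqrt(3)/3, 2, pi,sqrt(11),  4 , 3 *sqrt( 2),5.68 ]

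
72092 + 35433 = 107525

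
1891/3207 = 1891/3207= 0.59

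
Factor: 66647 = 7^1 * 9521^1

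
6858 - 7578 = - 720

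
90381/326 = 90381/326 = 277.24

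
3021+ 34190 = 37211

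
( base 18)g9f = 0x14F1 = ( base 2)1010011110001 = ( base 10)5361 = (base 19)eg3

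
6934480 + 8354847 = 15289327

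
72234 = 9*8026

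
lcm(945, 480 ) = 30240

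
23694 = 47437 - 23743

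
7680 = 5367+2313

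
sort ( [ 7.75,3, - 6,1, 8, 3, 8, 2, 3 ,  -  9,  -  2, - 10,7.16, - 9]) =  [ - 10, - 9, - 9,-6,- 2,1,2,3,3,3, 7.16, 7.75, 8,8 ] 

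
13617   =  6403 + 7214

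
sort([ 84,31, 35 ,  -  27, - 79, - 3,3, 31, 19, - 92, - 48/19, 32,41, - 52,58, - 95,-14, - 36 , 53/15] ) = [ - 95, - 92, - 79 ,-52, - 36, - 27,  -  14,  -  3, - 48/19,  3, 53/15,19, 31, 31,32,35,  41,  58,84]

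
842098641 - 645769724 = 196328917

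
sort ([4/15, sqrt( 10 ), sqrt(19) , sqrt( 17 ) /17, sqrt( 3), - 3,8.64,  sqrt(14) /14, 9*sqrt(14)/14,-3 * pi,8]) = [ - 3*pi,  -  3,sqrt( 17)/17, 4/15 , sqrt( 14)/14,  sqrt( 3), 9 * sqrt(14)/14, sqrt( 10), sqrt( 19 ), 8, 8.64] 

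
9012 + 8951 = 17963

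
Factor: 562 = 2^1*281^1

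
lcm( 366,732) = 732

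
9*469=4221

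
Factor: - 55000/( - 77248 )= 6875/9656 = 2^( - 3)*5^4*11^1*17^( - 1 )*71^(- 1 ) 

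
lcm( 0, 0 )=0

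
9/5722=9/5722 = 0.00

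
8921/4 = 8921/4= 2230.25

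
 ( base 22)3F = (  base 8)121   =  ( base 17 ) 4d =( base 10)81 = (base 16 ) 51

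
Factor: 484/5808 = 1/12 = 2^(- 2 )*3^( - 1) 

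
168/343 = 24/49 = 0.49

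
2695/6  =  2695/6 = 449.17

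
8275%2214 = 1633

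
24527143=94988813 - 70461670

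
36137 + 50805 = 86942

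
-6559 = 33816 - 40375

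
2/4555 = 2/4555 = 0.00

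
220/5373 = 220/5373 = 0.04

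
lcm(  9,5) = 45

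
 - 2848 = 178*(  -  16 )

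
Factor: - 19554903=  - 3^2 * 29^1 * 74923^1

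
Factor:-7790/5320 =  - 41/28 = -2^(-2)* 7^ ( - 1 ) * 41^1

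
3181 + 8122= 11303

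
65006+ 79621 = 144627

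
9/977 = 9/977=0.01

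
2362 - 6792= - 4430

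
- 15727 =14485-30212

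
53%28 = 25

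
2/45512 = 1/22756 = 0.00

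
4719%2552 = 2167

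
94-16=78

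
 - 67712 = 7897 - 75609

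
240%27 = 24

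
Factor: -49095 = -3^2*5^1*1091^1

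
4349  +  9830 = 14179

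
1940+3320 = 5260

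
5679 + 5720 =11399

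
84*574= 48216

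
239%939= 239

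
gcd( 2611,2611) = 2611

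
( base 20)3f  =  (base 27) 2L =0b1001011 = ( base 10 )75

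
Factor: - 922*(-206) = 2^2*103^1*461^1 = 189932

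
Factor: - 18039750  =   - 2^1*3^1*5^3 * 67^1*359^1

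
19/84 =19/84 = 0.23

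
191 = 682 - 491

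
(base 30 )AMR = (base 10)9687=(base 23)i74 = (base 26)e8f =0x25D7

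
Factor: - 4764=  - 2^2*3^1*397^1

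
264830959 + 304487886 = 569318845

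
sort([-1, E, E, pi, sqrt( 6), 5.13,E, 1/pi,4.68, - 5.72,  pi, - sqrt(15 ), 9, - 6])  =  [  -  6,-5.72, -sqrt ( 15) , - 1,1/pi, sqrt( 6) , E, E, E,pi , pi, 4.68,5.13,9 ]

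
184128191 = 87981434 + 96146757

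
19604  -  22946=-3342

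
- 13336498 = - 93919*142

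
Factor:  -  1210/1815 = -2/3 = -2^1*3^( - 1 ) 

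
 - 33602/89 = -378  +  40/89 = - 377.55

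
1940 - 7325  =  -5385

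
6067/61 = 6067/61 = 99.46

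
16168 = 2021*8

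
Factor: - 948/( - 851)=2^2*3^1*23^ ( - 1)*37^( - 1)*79^1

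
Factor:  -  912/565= - 2^4*3^1*5^( - 1)* 19^1*113^( - 1)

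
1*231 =231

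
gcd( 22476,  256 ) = 4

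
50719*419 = 21251261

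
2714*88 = 238832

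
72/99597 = 24/33199 = 0.00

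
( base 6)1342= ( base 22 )fk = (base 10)350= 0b101011110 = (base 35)a0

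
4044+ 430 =4474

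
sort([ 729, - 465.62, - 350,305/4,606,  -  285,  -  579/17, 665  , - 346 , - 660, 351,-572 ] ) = [ - 660,-572, - 465.62,  -  350,  -  346, - 285, - 579/17, 305/4, 351,606,665, 729] 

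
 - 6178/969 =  - 6178/969 = - 6.38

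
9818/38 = 4909/19 = 258.37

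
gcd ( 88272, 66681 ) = 9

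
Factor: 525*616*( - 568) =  - 183691200 = - 2^6*3^1*5^2*7^2*11^1*71^1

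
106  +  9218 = 9324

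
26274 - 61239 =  - 34965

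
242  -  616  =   - 374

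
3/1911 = 1/637 = 0.00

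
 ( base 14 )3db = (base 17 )2BG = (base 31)P6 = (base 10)781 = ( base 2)1100001101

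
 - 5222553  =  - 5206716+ - 15837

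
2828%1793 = 1035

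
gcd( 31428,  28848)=12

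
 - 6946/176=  - 40 + 47/88= -39.47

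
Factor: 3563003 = 113^1*31531^1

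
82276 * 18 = 1480968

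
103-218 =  - 115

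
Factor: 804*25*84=2^4*  3^2*5^2*7^1 * 67^1=1688400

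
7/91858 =7/91858 =0.00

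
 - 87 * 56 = - 4872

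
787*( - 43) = - 33841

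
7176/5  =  7176/5 = 1435.20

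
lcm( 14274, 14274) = 14274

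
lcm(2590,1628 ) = 56980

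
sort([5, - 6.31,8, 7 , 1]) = [ - 6.31,1,5,  7,8]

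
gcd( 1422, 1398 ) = 6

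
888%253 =129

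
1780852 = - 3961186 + 5742038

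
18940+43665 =62605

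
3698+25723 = 29421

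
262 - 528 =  - 266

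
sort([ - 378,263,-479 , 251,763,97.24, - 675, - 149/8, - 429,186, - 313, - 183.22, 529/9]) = [ - 675 , - 479,  -  429, - 378, - 313 ,-183.22, - 149/8,529/9,97.24,186,  251, 263 , 763] 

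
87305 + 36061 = 123366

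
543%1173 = 543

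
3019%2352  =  667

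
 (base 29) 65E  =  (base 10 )5205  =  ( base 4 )1101111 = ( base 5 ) 131310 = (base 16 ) 1455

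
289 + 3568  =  3857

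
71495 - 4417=67078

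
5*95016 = 475080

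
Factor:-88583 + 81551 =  - 7032 = - 2^3*3^1*293^1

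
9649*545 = 5258705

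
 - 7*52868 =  - 370076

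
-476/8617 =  - 68/1231= - 0.06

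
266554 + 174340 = 440894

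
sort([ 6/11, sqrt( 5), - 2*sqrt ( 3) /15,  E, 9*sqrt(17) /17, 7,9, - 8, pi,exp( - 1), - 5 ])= [-8,-5, - 2*sqrt( 3)/15, exp(  -  1),6/11, 9 * sqrt( 17 ) /17, sqrt(5 ), E,pi, 7, 9] 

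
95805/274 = 349 + 179/274 = 349.65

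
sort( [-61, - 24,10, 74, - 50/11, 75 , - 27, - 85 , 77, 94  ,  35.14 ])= [ - 85, - 61,-27, - 24, - 50/11,10, 35.14, 74, 75, 77, 94] 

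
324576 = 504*644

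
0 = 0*84827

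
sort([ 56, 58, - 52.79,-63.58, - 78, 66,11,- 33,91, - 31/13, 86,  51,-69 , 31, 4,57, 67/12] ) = [ - 78, - 69,-63.58, - 52.79, - 33,- 31/13, 4,67/12,11, 31,51, 56 , 57, 58, 66 , 86, 91 ] 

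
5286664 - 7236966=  - 1950302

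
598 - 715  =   - 117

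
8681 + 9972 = 18653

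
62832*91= 5717712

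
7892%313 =67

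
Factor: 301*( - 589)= - 7^1 * 19^1*31^1*43^1 = - 177289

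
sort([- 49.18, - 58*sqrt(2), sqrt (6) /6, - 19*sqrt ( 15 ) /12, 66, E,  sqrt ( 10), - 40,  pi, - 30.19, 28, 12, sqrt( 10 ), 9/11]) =[-58*sqrt(2) ,-49.18, - 40, - 30.19,-19*sqrt(15)/12, sqrt( 6)/6,  9/11, E,pi,sqrt(10),sqrt(10 ), 12, 28,66 ]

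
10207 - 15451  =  -5244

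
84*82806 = 6955704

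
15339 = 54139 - 38800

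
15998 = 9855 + 6143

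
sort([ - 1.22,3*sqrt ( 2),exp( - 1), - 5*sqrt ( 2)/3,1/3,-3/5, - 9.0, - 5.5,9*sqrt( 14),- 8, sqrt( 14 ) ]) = [-9.0, - 8, -5.5, - 5*sqrt ( 2)/3 , - 1.22,-3/5,1/3, exp ( - 1), sqrt(14),3 * sqrt( 2), 9*sqrt ( 14 ) ]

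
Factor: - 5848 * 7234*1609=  - 2^4*17^1*43^1*1609^1*3617^1 = -68067831088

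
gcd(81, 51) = 3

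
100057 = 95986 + 4071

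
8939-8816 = 123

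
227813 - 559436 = -331623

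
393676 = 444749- 51073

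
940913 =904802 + 36111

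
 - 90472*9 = - 814248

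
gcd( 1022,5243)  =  7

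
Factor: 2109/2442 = 2^(-1)*11^( - 1 )*19^1 = 19/22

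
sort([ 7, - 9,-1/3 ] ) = [  -  9, - 1/3 , 7 ]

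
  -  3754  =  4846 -8600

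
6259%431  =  225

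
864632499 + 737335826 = 1601968325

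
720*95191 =68537520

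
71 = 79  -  8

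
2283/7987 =2283/7987= 0.29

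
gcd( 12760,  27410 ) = 10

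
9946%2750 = 1696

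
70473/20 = 3523 + 13/20 =3523.65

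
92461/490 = 92461/490 = 188.70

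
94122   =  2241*42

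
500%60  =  20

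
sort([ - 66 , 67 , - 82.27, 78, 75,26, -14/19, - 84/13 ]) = [-82.27,-66, - 84/13, - 14/19, 26,67, 75, 78] 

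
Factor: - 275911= -275911^1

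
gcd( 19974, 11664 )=6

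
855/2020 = 171/404 = 0.42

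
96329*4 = 385316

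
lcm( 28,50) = 700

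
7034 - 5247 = 1787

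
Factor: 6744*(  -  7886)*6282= - 2^5*3^3*281^1 * 349^1 * 3943^1 = - 334096761888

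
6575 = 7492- 917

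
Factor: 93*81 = 3^5 * 31^1 = 7533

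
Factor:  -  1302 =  - 2^1*3^1 * 7^1*31^1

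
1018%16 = 10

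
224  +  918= 1142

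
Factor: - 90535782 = -2^1*3^1*331^1*45587^1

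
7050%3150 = 750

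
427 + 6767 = 7194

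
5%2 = 1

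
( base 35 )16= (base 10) 41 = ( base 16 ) 29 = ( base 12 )35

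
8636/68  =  127 = 127.00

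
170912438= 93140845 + 77771593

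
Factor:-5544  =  -2^3 * 3^2 *7^1*11^1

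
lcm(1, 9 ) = 9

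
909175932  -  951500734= -42324802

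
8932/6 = 4466/3 =1488.67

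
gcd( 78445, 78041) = 1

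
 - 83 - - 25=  - 58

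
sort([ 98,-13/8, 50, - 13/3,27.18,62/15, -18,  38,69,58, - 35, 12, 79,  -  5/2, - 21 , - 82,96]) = [  -  82,-35, - 21, - 18 , - 13/3, - 5/2,-13/8, 62/15, 12, 27.18, 38,50,58,  69,79,96 , 98 ]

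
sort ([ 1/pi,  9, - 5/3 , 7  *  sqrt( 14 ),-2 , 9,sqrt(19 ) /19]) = [ - 2, - 5/3,sqrt ( 19)/19, 1/pi,9,9, 7*sqrt( 14 ) ] 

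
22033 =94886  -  72853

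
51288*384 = 19694592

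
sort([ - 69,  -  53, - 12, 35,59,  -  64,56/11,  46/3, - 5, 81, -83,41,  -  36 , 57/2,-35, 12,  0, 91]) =[-83, - 69, - 64,  -  53, - 36,  -  35,  -  12, - 5,0,56/11,12,46/3,57/2,35,41,59,81,91]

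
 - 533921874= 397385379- 931307253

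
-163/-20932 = 163/20932= 0.01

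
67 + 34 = 101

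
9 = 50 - 41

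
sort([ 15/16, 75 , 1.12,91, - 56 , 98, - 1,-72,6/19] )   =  [ - 72,-56, - 1, 6/19,  15/16 , 1.12,75 , 91 , 98] 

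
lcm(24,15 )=120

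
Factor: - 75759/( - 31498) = 2^ ( - 1 ) * 3^1*15749^( - 1)*25253^1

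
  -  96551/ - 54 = 1787  +  53/54 = 1787.98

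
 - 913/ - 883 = 913/883  =  1.03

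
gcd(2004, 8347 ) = 1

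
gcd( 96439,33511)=23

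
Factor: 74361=3^1*7^1* 3541^1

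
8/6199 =8/6199 =0.00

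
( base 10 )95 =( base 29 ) 38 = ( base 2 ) 1011111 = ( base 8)137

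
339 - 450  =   -111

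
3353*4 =13412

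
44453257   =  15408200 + 29045057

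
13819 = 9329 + 4490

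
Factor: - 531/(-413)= 3^2*7^( - 1)= 9/7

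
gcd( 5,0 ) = 5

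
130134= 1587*82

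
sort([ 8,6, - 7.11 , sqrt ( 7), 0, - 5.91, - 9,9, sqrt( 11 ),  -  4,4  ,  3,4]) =[ - 9, - 7.11,-5.91, - 4,0,sqrt(7), 3,sqrt( 11 ), 4, 4, 6,8, 9 ]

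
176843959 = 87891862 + 88952097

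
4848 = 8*606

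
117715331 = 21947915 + 95767416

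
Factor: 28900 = 2^2*5^2*17^2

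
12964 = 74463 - 61499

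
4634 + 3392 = 8026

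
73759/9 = 73759/9 = 8195.44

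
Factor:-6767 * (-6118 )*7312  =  302720499872 =2^5* 7^1 * 19^1* 23^1*67^1*101^1 * 457^1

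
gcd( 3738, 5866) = 14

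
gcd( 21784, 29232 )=56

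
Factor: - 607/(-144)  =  2^( - 4)*3^( - 2)*607^1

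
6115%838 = 249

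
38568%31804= 6764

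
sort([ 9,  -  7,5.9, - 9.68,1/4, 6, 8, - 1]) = [ - 9.68, - 7, - 1, 1/4, 5.9,6 , 8,  9 ] 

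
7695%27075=7695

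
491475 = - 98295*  (- 5) 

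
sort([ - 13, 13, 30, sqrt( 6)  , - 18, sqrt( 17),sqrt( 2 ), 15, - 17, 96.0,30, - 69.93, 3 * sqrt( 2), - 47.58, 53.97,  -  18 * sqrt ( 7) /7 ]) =[ - 69.93, - 47.58, - 18, - 17, - 13, -18*sqrt( 7) /7, sqrt(2 ),sqrt( 6 ),  sqrt (17 ),3*sqrt(2 ) , 13, 15,30, 30, 53.97,96.0 ]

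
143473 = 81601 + 61872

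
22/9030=11/4515 = 0.00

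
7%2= 1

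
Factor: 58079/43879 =7^1* 11^ ( - 1)*3989^ ( - 1 )*8297^1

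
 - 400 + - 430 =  - 830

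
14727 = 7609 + 7118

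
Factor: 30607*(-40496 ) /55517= -1239461072/55517 = - 2^4 * 7^( - 2)*11^ (-1 )*103^( - 1)*127^1 * 241^1*2531^1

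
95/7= 13 + 4/7  =  13.57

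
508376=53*9592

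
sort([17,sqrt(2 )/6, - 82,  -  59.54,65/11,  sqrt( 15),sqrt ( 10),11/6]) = [ - 82, - 59.54, sqrt( 2) /6,11/6, sqrt( 10),  sqrt( 15) , 65/11,17 ]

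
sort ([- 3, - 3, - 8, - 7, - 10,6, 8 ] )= [-10, - 8,-7, - 3, - 3,6,8]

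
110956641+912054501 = 1023011142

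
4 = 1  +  3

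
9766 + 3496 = 13262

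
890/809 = 1+81/809=1.10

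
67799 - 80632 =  - 12833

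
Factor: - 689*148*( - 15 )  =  2^2*3^1*5^1*13^1 * 37^1*53^1 = 1529580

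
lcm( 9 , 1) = 9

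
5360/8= 670= 670.00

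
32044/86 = 372 + 26/43 = 372.60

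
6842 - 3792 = 3050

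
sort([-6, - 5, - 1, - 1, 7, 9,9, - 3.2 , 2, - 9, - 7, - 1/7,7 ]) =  [ - 9,- 7, - 6, - 5, - 3.2, - 1, - 1, - 1/7  ,  2, 7,7, 9,  9] 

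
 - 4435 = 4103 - 8538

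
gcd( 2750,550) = 550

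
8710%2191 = 2137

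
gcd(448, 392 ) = 56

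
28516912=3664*7783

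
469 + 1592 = 2061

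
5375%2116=1143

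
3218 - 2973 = 245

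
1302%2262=1302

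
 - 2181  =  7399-9580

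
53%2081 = 53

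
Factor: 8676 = 2^2*3^2*241^1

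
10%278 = 10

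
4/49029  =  4/49029 = 0.00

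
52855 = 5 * 10571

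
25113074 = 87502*287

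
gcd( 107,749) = 107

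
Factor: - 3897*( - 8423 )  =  3^2*433^1*8423^1 = 32824431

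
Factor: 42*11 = 2^1* 3^1 * 7^1*11^1= 462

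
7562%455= 282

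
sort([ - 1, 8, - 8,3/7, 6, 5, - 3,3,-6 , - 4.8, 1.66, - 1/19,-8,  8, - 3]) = [ - 8, - 8,-6, - 4.8, - 3, - 3, - 1, - 1/19, 3/7,1.66 , 3,5 , 6, 8, 8]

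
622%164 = 130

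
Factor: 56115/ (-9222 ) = - 2^(-1)*3^1*5^1*43^1*53^( - 1 ) = - 645/106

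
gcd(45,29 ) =1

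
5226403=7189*727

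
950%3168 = 950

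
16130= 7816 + 8314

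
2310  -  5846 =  - 3536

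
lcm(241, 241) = 241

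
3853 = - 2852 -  - 6705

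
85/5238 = 85/5238=   0.02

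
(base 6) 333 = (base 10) 129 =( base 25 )54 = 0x81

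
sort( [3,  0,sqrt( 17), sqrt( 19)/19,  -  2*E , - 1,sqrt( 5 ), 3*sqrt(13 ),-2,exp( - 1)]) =[ - 2*E, - 2, - 1, 0 , sqrt( 19)/19,exp( -1), sqrt(5),3,sqrt (17), 3*sqrt(13) ] 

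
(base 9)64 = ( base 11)53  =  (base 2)111010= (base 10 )58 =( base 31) 1r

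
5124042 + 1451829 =6575871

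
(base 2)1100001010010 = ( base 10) 6226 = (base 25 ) 9o1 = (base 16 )1852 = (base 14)23AA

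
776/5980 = 194/1495 =0.13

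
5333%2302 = 729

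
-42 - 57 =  - 99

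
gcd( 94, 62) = 2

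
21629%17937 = 3692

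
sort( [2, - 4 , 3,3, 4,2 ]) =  [  -  4,2,2,3,  3,4]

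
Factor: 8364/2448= 2^( - 2 )*3^ (- 1 ) * 41^1 = 41/12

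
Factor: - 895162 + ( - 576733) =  - 5^1*29^1*10151^1 = - 1471895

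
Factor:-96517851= - 3^1*32172617^1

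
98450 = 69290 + 29160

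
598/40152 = 299/20076 = 0.01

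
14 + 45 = 59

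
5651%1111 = 96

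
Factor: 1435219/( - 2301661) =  - 43^( - 1 )*53527^( - 1)*1435219^1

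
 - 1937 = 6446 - 8383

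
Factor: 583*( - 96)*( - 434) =24290112 = 2^6*3^1*7^1*11^1*31^1*53^1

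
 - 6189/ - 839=7 + 316/839  =  7.38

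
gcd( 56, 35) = 7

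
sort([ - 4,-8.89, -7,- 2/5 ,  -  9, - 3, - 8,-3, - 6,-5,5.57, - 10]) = [ - 10,-9, -8.89, - 8,-7,-6, - 5, - 4, - 3,-3,-2/5,5.57]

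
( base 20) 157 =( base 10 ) 507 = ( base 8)773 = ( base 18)1A3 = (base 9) 623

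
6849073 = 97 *70609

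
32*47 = 1504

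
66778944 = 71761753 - 4982809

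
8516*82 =698312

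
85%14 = 1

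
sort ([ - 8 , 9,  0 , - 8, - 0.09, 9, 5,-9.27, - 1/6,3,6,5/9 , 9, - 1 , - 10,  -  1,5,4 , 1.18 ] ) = [ - 10,-9.27, - 8, - 8, - 1, - 1, - 1/6, - 0.09, 0,  5/9,1.18,3,4,  5,5,  6,  9, 9,  9 ]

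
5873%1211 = 1029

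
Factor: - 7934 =- 2^1*3967^1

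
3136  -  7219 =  -4083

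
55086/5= 11017+1/5 = 11017.20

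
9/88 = 9/88  =  0.10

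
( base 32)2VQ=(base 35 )2HL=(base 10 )3066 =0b101111111010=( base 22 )678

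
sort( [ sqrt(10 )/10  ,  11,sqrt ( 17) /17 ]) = [sqrt( 17) /17, sqrt(10)/10,11]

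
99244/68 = 1459 + 8/17= 1459.47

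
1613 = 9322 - 7709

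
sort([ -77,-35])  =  [-77,  -  35 ]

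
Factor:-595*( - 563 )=5^1 * 7^1 * 17^1*563^1 = 334985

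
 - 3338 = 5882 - 9220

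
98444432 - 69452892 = 28991540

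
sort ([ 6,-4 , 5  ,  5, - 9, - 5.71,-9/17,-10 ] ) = [  -  10,  -  9,  -  5.71,-4, - 9/17,5, 5,6] 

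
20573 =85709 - 65136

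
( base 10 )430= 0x1AE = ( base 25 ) H5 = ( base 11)361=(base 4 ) 12232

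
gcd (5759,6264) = 1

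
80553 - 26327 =54226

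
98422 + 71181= 169603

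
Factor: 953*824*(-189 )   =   - 148416408 = -2^3*3^3*7^1*103^1*953^1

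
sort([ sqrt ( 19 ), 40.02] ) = [ sqrt(19 ), 40.02 ] 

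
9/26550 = 1/2950 = 0.00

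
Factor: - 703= -19^1*37^1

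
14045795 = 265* 53003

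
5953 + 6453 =12406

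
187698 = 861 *218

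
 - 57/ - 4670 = 57/4670 = 0.01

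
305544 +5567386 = 5872930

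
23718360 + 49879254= 73597614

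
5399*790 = 4265210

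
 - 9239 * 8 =  -  73912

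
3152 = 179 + 2973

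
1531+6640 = 8171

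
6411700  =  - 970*(-6610)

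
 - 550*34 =-18700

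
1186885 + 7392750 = 8579635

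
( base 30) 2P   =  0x55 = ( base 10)85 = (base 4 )1111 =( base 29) 2R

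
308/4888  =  77/1222  =  0.06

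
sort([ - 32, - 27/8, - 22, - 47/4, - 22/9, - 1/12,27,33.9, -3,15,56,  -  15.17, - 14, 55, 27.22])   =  [ - 32, - 22,  -  15.17, - 14, - 47/4,  -  27/8  , - 3, - 22/9,-1/12,15,27, 27.22 , 33.9,55,56]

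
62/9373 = 62/9373 = 0.01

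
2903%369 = 320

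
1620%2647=1620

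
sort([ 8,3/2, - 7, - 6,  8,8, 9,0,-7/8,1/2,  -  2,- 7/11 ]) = [-7, - 6,-2, - 7/8, -7/11, 0,  1/2, 3/2,8,8,8,9]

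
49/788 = 49/788 = 0.06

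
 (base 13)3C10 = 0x21B8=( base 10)8632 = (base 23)g77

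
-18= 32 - 50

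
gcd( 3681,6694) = 1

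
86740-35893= 50847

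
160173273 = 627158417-466985144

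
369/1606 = 369/1606 = 0.23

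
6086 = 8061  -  1975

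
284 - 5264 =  - 4980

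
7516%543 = 457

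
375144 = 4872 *77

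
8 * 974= 7792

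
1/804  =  1/804 =0.00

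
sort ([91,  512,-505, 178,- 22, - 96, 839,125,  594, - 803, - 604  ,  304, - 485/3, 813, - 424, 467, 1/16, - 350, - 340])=[ - 803, - 604 , - 505, - 424, - 350, - 340, - 485/3, - 96 , - 22,1/16, 91,  125, 178, 304, 467,512,594 , 813,839]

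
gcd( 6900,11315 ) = 5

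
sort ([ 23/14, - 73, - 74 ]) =[ - 74,-73,  23/14 ]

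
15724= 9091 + 6633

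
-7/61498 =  - 7/61498 = - 0.00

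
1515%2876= 1515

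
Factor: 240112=2^4*43^1*349^1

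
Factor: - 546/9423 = -2^1*3^( - 2) * 7^1*13^1 * 349^( - 1) =- 182/3141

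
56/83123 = 56/83123 = 0.00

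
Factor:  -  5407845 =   -  3^1*5^1*281^1 * 1283^1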